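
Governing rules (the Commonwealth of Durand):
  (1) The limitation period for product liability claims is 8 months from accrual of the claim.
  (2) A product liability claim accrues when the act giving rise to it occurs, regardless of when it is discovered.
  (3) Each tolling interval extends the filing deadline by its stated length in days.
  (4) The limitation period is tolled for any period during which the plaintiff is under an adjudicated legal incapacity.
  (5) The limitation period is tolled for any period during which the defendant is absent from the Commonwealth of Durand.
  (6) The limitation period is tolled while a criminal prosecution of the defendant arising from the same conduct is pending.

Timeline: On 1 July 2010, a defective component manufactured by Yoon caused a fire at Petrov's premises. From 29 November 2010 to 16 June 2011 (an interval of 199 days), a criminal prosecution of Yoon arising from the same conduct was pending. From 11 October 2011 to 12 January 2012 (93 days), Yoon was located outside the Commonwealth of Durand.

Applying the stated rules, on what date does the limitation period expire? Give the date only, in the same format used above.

The claim accrued on 1 July 2010, the date of the act.
8 months from 1 July 2010 is 1 March 2011.
The period was tolled for 199 days by the pending criminal prosecution (29 November 2010 to 16 June 2011), pushing the deadline to 16 September 2011.
By the time the defendant's absence from the jurisdiction began on 11 October 2011, the limitation period had already expired on 16 September 2011; that interval cannot revive it.

16 September 2011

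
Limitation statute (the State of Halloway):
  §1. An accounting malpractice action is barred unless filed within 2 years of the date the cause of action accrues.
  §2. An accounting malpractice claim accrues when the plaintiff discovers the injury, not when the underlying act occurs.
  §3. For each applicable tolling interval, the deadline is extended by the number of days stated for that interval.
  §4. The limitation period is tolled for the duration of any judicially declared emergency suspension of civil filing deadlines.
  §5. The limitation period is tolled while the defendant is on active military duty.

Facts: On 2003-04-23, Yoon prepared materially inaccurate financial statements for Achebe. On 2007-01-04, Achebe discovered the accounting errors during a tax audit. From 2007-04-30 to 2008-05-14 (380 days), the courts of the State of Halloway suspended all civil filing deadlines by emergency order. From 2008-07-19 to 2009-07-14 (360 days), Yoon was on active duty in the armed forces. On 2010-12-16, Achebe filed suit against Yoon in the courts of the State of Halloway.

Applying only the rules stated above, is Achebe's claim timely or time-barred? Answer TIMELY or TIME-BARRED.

TIMELY

Accrual is tied to discovery, so the period began on 2007-01-04 rather than on 2003-04-23 when the act occurred.
2 years from 2007-01-04 is 2009-01-04.
The period was tolled for 380 days by the emergency suspension of filing deadlines (2007-04-30 to 2008-05-14), pushing the deadline to 2010-01-19.
The period was tolled for 360 days by the defendant's active military service (2008-07-19 to 2009-07-14), pushing the deadline to 2011-01-14.
The 2010-12-16 filing precedes the 2011-01-14 deadline; the claim is timely.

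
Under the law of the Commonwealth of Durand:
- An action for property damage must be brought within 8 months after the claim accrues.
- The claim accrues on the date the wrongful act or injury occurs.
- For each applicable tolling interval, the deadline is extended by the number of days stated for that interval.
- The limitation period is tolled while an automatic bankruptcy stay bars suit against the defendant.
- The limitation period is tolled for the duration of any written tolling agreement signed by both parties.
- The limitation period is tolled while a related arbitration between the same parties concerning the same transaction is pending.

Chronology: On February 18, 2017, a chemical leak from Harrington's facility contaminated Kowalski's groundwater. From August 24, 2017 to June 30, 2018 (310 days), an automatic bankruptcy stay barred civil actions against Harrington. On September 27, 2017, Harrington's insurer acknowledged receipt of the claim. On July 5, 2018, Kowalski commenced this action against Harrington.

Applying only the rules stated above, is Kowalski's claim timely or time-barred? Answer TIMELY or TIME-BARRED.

The limitation period began to run on February 18, 2017.
The untolled deadline — 8 months after February 18, 2017 — is October 18, 2017.
Because the automatic bankruptcy stay ran from August 24, 2017 to June 30, 2018, the deadline is extended by 310 days to August 24, 2018.
The other events in the timeline have no effect on the limitation period under the stated rules.
Kowalski filed on July 5, 2018, before the August 24, 2018 deadline, so the action is timely.

TIMELY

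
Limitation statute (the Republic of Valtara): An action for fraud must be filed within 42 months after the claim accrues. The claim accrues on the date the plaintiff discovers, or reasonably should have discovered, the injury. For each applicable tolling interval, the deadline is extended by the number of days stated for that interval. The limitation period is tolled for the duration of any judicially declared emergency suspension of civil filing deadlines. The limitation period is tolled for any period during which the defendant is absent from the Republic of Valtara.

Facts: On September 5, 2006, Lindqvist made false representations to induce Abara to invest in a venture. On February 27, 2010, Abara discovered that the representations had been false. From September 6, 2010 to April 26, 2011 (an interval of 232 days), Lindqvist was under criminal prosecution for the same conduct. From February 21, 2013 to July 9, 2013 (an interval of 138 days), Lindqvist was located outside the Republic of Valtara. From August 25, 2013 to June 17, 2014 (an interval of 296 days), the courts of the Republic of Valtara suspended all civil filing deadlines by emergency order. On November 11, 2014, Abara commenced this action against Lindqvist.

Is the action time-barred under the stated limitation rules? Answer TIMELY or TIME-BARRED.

TIME-BARRED

Accrual is tied to discovery, so the period began on February 27, 2010 rather than on September 5, 2006 when the act occurred.
The untolled deadline — 42 months after February 27, 2010 — is August 27, 2013.
The defendant's absence from the jurisdiction from February 21, 2013 to July 9, 2013 tolled the period for 138 days, extending the deadline to January 12, 2014.
Because the emergency suspension of filing deadlines ran from August 25, 2013 to June 17, 2014, the deadline is extended by 296 days to November 4, 2014.
Although a criminal prosecution ran from September 6, 2010 to April 26, 2011, the stated rules do not make that a tolling event, so it is disregarded.
Abara filed on November 11, 2014, after the November 4, 2014 deadline, so the action is time-barred.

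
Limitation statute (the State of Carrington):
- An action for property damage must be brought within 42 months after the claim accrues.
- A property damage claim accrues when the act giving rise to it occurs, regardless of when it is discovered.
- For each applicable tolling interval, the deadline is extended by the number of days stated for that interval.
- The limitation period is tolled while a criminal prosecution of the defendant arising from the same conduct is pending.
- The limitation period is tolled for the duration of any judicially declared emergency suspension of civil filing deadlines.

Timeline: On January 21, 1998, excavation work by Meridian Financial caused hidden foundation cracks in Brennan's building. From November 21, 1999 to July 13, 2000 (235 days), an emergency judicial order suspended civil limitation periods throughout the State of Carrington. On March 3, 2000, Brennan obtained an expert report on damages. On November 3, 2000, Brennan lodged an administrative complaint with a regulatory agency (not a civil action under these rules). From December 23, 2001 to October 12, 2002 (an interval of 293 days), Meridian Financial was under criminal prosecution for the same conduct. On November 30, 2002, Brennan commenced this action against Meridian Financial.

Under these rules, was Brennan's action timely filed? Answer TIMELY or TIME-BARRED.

TIMELY

The claim accrued on January 21, 1998, when the wrongful act occurred.
The untolled deadline — 42 months after January 21, 1998 — is July 21, 2001.
The emergency suspension of filing deadlines from November 21, 1999 to July 13, 2000 tolled the period for 235 days, extending the deadline to March 13, 2002.
Because the pending criminal prosecution ran from December 23, 2001 to October 12, 2002, the deadline is extended by 293 days to December 31, 2002.
The other events in the timeline have no effect on the limitation period under the stated rules.
The November 30, 2002 filing precedes the December 31, 2002 deadline; the claim is timely.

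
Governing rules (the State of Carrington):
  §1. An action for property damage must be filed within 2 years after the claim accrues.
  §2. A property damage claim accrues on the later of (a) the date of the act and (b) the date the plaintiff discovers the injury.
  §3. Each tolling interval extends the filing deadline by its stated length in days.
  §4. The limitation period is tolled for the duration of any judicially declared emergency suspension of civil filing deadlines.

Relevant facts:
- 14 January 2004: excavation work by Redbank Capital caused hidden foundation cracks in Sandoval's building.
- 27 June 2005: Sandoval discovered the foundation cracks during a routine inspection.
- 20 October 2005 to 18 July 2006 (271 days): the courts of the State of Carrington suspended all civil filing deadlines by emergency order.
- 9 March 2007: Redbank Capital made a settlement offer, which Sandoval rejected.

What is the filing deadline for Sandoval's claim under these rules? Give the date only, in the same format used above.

The claim accrued on 27 June 2005 — the later of the 14 January 2004 act and the 27 June 2005 discovery.
Adding the 2 years base period to 27 June 2005 gives a deadline of 27 June 2007, before any tolling.
The period was tolled for 271 days by the emergency suspension of filing deadlines (20 October 2005 to 18 July 2006), pushing the deadline to 24 March 2008.
Nothing else in the chronology tolls or restarts the period.

24 March 2008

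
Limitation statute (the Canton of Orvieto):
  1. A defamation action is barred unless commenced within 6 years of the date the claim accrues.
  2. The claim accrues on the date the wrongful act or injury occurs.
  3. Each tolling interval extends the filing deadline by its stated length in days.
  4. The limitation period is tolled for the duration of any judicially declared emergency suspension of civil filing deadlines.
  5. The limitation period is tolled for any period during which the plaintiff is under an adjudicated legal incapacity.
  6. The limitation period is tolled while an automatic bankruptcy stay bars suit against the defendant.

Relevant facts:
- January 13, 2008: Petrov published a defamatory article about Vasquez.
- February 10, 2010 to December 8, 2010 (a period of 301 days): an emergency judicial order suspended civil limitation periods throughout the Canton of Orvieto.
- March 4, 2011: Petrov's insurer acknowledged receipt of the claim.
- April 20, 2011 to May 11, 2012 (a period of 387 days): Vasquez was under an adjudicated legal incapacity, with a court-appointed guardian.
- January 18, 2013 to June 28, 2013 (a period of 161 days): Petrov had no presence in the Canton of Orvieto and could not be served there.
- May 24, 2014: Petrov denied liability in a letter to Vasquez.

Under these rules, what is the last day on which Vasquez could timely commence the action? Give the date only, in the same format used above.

The claim accrued on January 13, 2008, when the wrongful act occurred.
6 years from January 13, 2008 is January 13, 2014.
The emergency suspension of filing deadlines from February 10, 2010 to December 8, 2010 tolled the period for 301 days, extending the deadline to November 10, 2014.
The period was tolled for 387 days by the plaintiff's legal incapacity (April 20, 2011 to May 11, 2012), pushing the deadline to December 2, 2015.
Although the defendant's absence ran from January 18, 2013 to June 28, 2013, the stated rules do not make that a tolling event, so it is disregarded.
Nothing else in the chronology tolls or restarts the period.

December 2, 2015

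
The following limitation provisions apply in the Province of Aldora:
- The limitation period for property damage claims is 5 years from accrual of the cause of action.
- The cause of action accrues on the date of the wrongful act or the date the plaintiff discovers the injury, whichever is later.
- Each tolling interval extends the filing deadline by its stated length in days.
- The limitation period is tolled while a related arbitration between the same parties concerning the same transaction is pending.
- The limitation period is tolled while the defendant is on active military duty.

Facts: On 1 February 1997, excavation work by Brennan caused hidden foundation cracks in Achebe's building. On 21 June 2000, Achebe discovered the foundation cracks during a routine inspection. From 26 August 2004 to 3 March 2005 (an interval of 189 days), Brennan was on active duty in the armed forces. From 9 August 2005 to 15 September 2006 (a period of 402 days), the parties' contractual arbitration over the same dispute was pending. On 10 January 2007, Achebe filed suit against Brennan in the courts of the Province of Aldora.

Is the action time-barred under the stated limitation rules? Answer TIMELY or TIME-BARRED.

TIMELY

Taking the later of the act (1 February 1997) and discovery (21 June 2000), the claim accrued on 21 June 2000.
Adding the 5 years base period to 21 June 2000 gives a deadline of 21 June 2005, before any tolling.
The period was tolled for 189 days by the defendant's active military service (26 August 2004 to 3 March 2005), pushing the deadline to 27 December 2005.
Because the pending related arbitration ran from 9 August 2005 to 15 September 2006, the deadline is extended by 402 days to 2 February 2007.
Filing on 10 January 2007 beat the 2 February 2007 deadline — the action is timely.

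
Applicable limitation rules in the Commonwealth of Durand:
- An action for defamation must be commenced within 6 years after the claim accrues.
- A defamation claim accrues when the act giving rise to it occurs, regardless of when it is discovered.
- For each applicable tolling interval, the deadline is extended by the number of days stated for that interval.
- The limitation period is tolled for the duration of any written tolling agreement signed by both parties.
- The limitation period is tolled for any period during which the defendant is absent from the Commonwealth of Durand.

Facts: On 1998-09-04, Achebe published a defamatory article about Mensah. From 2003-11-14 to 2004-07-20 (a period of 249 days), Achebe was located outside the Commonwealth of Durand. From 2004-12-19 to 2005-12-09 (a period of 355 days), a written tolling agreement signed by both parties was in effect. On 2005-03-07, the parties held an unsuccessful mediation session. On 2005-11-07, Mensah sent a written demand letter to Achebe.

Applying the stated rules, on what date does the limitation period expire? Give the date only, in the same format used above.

The limitation period began to run on 1998-09-04.
6 years from 1998-09-04 is 2004-09-04.
Because the defendant's absence from the jurisdiction ran from 2003-11-14 to 2004-07-20, the deadline is extended by 249 days to 2005-05-11.
The period was tolled for 355 days by the written tolling agreement (2004-12-19 to 2005-12-09), pushing the deadline to 2006-05-01.
The other events in the timeline have no effect on the limitation period under the stated rules.

2006-05-01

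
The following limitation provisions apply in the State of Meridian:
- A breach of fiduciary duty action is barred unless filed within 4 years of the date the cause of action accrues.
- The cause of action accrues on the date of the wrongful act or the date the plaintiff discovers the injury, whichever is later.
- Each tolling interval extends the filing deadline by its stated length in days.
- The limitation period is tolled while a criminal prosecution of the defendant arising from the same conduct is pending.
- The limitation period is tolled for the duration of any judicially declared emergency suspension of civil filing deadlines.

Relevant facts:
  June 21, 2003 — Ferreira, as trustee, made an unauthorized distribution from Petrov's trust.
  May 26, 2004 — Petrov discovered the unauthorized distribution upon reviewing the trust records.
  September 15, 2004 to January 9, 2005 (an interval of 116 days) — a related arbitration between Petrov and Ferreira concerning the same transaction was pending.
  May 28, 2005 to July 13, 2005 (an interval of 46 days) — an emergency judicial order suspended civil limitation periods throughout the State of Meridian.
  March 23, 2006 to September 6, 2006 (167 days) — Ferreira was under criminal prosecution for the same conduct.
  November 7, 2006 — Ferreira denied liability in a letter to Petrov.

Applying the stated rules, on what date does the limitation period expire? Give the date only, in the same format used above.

Because discovery on May 26, 2004 post-dates the June 21, 2003 act, accrual under the later-of rule falls on May 26, 2004.
Adding the 4 years base period to May 26, 2004 gives a deadline of May 26, 2008, before any tolling.
The period was tolled for 46 days by the emergency suspension of filing deadlines (May 28, 2005 to July 13, 2005), pushing the deadline to July 11, 2008.
Because the pending criminal prosecution ran from March 23, 2006 to September 6, 2006, the deadline is extended by 167 days to December 25, 2008.
No stated provision tolls the period for a pending arbitration, so the interval from September 15, 2004 to January 9, 2005 has no effect on the deadline.
Nothing else in the chronology tolls or restarts the period.

December 25, 2008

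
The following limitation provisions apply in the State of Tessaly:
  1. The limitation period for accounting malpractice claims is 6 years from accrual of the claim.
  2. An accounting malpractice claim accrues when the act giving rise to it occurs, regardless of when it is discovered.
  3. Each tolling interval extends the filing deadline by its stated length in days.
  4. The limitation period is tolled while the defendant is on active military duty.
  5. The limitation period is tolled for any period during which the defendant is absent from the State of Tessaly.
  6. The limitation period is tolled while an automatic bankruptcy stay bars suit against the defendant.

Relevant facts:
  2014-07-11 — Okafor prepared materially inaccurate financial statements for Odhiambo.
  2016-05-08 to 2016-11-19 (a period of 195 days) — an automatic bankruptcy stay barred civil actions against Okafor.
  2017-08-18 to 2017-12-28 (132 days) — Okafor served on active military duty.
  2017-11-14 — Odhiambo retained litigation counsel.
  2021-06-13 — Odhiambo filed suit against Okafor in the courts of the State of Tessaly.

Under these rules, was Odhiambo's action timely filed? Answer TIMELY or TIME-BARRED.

TIME-BARRED

The limitation period began to run on 2014-07-11.
Adding the 6 years base period to 2014-07-11 gives a deadline of 2020-07-11, before any tolling.
The period was tolled for 195 days by the automatic bankruptcy stay (2016-05-08 to 2016-11-19), pushing the deadline to 2021-01-22.
The defendant's active military service from 2017-08-18 to 2017-12-28 tolled the period for 132 days, extending the deadline to 2021-06-03.
The other events in the timeline have no effect on the limitation period under the stated rules.
Odhiambo filed on 2021-06-13, after the 2021-06-03 deadline, so the action is time-barred.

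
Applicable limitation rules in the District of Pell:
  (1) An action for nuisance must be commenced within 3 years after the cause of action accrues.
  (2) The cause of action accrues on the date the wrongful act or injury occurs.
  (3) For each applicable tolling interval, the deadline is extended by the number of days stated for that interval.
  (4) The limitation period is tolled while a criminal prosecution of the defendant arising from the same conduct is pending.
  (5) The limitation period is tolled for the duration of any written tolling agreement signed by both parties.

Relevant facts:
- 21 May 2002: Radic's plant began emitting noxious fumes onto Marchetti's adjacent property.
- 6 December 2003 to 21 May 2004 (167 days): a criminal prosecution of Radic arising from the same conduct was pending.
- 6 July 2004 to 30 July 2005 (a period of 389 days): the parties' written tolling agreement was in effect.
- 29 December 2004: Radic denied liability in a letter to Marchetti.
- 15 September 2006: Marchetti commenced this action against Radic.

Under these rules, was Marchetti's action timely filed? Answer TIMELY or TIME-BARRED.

The claim accrued on 21 May 2002, when the wrongful act occurred.
Adding the 3 years base period to 21 May 2002 gives a deadline of 21 May 2005, before any tolling.
Because the pending criminal prosecution ran from 6 December 2003 to 21 May 2004, the deadline is extended by 167 days to 4 November 2005.
The written tolling agreement from 6 July 2004 to 30 July 2005 tolled the period for 389 days, extending the deadline to 28 November 2006.
The other events in the timeline have no effect on the limitation period under the stated rules.
The 15 September 2006 filing precedes the 28 November 2006 deadline; the claim is timely.

TIMELY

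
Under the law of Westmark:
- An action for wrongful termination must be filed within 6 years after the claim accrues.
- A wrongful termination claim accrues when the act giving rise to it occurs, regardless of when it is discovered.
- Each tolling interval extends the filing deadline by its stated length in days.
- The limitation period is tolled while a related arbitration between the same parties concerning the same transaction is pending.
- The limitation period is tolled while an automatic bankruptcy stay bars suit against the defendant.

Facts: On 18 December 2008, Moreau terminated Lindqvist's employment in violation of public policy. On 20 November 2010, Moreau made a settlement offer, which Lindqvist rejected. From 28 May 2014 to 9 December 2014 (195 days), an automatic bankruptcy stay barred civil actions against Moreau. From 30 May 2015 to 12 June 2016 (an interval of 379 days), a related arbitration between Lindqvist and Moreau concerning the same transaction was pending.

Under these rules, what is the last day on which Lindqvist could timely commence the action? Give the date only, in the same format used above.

The claim accrued on 18 December 2008, when the wrongful act occurred.
6 years from 18 December 2008 is 18 December 2014.
The automatic bankruptcy stay from 28 May 2014 to 9 December 2014 tolled the period for 195 days, extending the deadline to 1 July 2015.
The pending related arbitration from 30 May 2015 to 12 June 2016 tolled the period for 379 days, extending the deadline to 14 July 2016.
The other events in the timeline have no effect on the limitation period under the stated rules.

14 July 2016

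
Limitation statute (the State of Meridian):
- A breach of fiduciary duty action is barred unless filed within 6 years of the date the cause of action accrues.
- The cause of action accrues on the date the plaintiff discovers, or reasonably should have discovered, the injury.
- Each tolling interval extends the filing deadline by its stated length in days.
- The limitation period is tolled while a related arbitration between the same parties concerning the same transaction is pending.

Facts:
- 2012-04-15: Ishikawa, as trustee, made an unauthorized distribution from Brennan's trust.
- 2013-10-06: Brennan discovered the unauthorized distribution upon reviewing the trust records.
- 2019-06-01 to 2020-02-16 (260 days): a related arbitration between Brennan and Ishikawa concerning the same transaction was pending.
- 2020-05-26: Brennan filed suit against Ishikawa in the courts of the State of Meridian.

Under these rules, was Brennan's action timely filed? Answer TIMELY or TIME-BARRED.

Accrual is tied to discovery, so the period began on 2013-10-06 rather than on 2012-04-15 when the act occurred.
Adding the 6 years base period to 2013-10-06 gives a deadline of 2019-10-06, before any tolling.
Because the pending related arbitration ran from 2019-06-01 to 2020-02-16, the deadline is extended by 260 days to 2020-06-22.
Filing on 2020-05-26 beat the 2020-06-22 deadline — the action is timely.

TIMELY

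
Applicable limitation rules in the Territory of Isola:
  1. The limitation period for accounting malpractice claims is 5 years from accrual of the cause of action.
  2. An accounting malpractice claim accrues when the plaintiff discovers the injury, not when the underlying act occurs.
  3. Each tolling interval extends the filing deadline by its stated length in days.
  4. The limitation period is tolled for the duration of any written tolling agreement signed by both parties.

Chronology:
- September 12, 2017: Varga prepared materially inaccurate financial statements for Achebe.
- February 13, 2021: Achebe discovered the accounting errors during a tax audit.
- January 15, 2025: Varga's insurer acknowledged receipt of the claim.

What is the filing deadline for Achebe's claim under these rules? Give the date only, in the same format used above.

Under the discovery rule, the claim accrued on February 13, 2021, when Achebe discovered the injury — not on the September 12, 2017 date of the underlying act.
The untolled deadline — 5 years after February 13, 2021 — is February 13, 2026.
None of the other events listed affects the running of the period under the stated rules.

February 13, 2026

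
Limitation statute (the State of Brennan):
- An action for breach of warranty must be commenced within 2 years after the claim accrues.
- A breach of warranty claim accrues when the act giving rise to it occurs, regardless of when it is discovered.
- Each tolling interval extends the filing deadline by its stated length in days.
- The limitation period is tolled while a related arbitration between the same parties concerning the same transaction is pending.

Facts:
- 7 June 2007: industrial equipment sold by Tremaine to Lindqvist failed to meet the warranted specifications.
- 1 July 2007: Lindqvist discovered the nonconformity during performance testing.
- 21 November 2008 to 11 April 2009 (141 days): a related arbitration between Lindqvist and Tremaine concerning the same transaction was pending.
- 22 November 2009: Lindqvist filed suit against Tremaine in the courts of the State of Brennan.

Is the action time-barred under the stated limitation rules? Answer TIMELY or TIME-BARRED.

TIME-BARRED

Because the rule ties accrual to occurrence, the claim accrued on 7 June 2007, not on the 1 July 2007 discovery date.
2 years from 7 June 2007 is 7 June 2009.
Because the pending related arbitration ran from 21 November 2008 to 11 April 2009, the deadline is extended by 141 days to 26 October 2009.
The 22 November 2009 filing falls after the 26 October 2009 deadline; the claim is time-barred.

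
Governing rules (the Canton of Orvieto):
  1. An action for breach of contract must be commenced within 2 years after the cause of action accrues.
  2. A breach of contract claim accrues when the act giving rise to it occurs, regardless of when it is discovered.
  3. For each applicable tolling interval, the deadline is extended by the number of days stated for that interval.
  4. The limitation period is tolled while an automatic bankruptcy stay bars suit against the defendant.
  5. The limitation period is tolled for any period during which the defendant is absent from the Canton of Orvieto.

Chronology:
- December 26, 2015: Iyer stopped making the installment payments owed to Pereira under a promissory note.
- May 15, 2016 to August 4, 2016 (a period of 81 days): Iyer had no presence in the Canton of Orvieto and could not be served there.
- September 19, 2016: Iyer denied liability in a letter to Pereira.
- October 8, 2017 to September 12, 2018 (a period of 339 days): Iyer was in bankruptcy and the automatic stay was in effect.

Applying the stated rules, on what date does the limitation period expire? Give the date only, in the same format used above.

February 19, 2019

The cause of action accrued on December 26, 2015, the date of the act.
2 years from December 26, 2015 is December 26, 2017.
The defendant's absence from the jurisdiction from May 15, 2016 to August 4, 2016 tolled the period for 81 days, extending the deadline to March 17, 2018.
The period was tolled for 339 days by the automatic bankruptcy stay (October 8, 2017 to September 12, 2018), pushing the deadline to February 19, 2019.
Nothing else in the chronology tolls or restarts the period.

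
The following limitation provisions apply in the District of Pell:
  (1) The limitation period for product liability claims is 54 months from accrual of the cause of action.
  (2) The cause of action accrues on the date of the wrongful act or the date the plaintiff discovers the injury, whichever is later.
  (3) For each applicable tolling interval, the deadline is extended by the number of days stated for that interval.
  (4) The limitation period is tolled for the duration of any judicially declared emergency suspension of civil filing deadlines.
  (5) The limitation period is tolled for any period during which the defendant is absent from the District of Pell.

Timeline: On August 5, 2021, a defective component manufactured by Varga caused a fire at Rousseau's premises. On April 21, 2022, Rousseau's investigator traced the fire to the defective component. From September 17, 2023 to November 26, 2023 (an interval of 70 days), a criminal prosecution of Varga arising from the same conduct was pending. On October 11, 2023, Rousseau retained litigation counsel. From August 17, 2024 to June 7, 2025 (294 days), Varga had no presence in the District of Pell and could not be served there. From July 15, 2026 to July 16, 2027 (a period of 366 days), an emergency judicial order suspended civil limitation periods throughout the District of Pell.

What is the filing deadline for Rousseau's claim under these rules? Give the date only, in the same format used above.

August 11, 2028

Because discovery on April 21, 2022 post-dates the August 5, 2021 act, accrual under the later-of rule falls on April 21, 2022.
54 months from April 21, 2022 is October 21, 2026.
The period was tolled for 294 days by the defendant's absence from the jurisdiction (August 17, 2024 to June 7, 2025), pushing the deadline to August 11, 2027.
The period was tolled for 366 days by the emergency suspension of filing deadlines (July 15, 2026 to July 16, 2027), pushing the deadline to August 11, 2028.
Although a criminal prosecution ran from September 17, 2023 to November 26, 2023, the stated rules do not make that a tolling event, so it is disregarded.
The other events in the timeline have no effect on the limitation period under the stated rules.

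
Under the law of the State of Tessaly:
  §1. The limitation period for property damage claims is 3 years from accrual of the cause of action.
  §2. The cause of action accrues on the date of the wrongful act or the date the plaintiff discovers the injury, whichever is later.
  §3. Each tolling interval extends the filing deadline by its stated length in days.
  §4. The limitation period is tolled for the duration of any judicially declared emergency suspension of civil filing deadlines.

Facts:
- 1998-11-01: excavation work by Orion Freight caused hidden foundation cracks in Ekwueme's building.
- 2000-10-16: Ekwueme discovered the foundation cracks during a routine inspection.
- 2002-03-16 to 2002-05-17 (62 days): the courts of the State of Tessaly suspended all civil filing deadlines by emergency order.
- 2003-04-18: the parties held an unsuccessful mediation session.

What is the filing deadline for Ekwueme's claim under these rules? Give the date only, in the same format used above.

The claim accrued on 2000-10-16 — the later of the 1998-11-01 act and the 2000-10-16 discovery.
Adding the 3 years base period to 2000-10-16 gives a deadline of 2003-10-16, before any tolling.
The emergency suspension of filing deadlines from 2002-03-16 to 2002-05-17 tolled the period for 62 days, extending the deadline to 2003-12-17.
None of the other events listed affects the running of the period under the stated rules.

2003-12-17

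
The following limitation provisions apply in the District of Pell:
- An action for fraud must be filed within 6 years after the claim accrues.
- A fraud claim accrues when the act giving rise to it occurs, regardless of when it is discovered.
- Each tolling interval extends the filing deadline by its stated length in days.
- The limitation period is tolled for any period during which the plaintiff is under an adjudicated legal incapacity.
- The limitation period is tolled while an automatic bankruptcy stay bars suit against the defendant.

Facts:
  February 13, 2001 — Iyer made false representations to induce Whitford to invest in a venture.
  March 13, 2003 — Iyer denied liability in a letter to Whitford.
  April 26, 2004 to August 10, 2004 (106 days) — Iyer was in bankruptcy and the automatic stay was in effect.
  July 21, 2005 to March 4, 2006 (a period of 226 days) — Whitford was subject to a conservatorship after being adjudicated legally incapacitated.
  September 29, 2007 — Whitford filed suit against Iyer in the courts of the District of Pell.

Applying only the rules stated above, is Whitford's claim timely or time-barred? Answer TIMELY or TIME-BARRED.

The limitation period began to run on February 13, 2001.
6 years from February 13, 2001 is February 13, 2007.
The automatic bankruptcy stay from April 26, 2004 to August 10, 2004 tolled the period for 106 days, extending the deadline to May 30, 2007.
The plaintiff's legal incapacity from July 21, 2005 to March 4, 2006 tolled the period for 226 days, extending the deadline to January 11, 2008.
None of the other events listed affects the running of the period under the stated rules.
Filing on September 29, 2007 beat the January 11, 2008 deadline — the action is timely.

TIMELY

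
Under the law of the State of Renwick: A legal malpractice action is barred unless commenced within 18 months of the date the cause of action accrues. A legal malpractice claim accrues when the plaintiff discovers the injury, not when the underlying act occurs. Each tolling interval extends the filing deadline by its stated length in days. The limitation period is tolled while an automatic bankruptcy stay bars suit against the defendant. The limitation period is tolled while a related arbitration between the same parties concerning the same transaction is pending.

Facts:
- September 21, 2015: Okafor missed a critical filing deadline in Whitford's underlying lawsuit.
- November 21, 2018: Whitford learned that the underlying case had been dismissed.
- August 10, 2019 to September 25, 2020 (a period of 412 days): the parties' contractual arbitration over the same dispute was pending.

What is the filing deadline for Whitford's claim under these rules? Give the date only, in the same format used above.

Under the discovery rule, the claim accrued on November 21, 2018, when Whitford discovered the injury — not on the September 21, 2015 date of the underlying act.
18 months from November 21, 2018 is May 21, 2020.
The period was tolled for 412 days by the pending related arbitration (August 10, 2019 to September 25, 2020), pushing the deadline to July 7, 2021.

July 7, 2021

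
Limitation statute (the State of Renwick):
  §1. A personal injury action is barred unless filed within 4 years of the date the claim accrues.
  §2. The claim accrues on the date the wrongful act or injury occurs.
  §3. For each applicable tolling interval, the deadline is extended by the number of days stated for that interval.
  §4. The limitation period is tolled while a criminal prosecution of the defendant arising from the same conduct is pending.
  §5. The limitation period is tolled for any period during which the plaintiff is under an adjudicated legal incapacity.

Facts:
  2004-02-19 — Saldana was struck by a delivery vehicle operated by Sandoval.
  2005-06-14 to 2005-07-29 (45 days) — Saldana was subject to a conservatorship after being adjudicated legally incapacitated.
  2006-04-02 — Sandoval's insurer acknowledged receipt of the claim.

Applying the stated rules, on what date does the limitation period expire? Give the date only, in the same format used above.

2008-04-04

The claim accrued on 2004-02-19, the date of the act.
The untolled deadline — 4 years after 2004-02-19 — is 2008-02-19.
The period was tolled for 45 days by the plaintiff's legal incapacity (2005-06-14 to 2005-07-29), pushing the deadline to 2008-04-04.
The other events in the timeline have no effect on the limitation period under the stated rules.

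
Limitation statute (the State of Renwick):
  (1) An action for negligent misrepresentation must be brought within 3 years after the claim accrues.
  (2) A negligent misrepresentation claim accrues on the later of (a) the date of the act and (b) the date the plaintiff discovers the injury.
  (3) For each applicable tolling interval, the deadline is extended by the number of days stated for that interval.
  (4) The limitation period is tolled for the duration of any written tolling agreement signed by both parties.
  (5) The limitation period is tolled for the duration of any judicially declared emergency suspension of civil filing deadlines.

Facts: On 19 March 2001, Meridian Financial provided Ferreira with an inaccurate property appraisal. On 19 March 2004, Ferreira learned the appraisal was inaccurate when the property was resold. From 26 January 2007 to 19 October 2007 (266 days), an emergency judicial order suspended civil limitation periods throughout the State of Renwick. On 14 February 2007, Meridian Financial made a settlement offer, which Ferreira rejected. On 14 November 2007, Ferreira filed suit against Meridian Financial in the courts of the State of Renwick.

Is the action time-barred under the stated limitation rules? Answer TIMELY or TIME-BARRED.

The claim accrued on 19 March 2004 — the later of the 19 March 2001 act and the 19 March 2004 discovery.
3 years from 19 March 2004 is 19 March 2007.
Because the emergency suspension of filing deadlines ran from 26 January 2007 to 19 October 2007, the deadline is extended by 266 days to 10 December 2007.
Nothing else in the chronology tolls or restarts the period.
Filing on 14 November 2007 beat the 10 December 2007 deadline — the action is timely.

TIMELY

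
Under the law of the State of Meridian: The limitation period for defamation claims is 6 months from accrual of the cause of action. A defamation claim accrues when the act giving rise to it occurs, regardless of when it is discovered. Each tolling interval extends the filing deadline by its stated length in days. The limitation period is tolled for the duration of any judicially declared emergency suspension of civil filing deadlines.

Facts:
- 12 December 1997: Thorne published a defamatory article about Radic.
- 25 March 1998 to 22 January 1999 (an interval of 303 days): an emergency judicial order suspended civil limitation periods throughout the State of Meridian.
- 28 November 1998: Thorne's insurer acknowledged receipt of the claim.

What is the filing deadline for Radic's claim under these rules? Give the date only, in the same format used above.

11 April 1999

The cause of action accrued on 12 December 1997, the date of the act.
The untolled deadline — 6 months after 12 December 1997 — is 12 June 1998.
The emergency suspension of filing deadlines from 25 March 1998 to 22 January 1999 tolled the period for 303 days, extending the deadline to 11 April 1999.
None of the other events listed affects the running of the period under the stated rules.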